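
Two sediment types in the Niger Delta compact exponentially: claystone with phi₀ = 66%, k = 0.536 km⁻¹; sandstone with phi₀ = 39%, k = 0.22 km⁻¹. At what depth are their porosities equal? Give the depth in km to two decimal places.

1.66 km

Set phi₀ₐ e^(−kₐZ) = phi₀ᵦ e^(−kᵦZ) ⇒ ln(phi₀ₐ/phi₀ᵦ) = (kₐ − kᵦ)·Z
Z = ln(0.66/0.39) / (0.536 − 0.22) = 0.5261 / 0.316 = 1.665 km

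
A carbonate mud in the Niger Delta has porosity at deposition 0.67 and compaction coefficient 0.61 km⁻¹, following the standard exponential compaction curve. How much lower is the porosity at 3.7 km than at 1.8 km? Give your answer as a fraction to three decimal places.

φ(1.8) = 0.67·e^(−0.61×1.8) = 0.2235
φ(3.7) = 0.67·e^(−0.61×3.7) = 0.0701
Δφ = 0.2235 − 0.0701 = 0.1533

0.153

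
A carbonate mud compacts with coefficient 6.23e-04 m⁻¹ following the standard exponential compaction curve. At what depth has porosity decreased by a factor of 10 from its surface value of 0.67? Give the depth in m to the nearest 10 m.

Working in km (1 km = 1000 m; β in km⁻¹ = β in m⁻¹ × 1000):
φ/φ₀ = 1/10 ⇒ exp(−β·z) = 1/10 ⇒ z = ln(10) / β
z = 2.3026 / 0.623 = 3.696 km

3700 m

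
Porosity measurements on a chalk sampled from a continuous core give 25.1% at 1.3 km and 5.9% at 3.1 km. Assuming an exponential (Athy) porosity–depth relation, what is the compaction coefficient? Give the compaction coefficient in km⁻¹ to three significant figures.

Athy: φ(z) = φ₀ e^(−cz) ⇒ φ₁/φ₂ = e^{c(z₂−z₁)} ⇒ c = ln(φ₁/φ₂)/(z₂−z₁)
c = ln(0.251/0.059) / (3.1 − 1.3) = ln(4.254) / 1.8 = 1.4479 / 1.8 = 0.8044 km⁻¹

0.804 km⁻¹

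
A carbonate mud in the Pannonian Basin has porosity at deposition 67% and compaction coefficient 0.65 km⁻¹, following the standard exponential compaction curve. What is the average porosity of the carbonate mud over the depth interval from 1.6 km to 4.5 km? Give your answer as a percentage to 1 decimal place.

⟨phi⟩ = (1/(Z₂−Z₁)) ∫ phi₀ e^(−cZ) dZ = phi₀·(e^(−c·Z₁) − e^(−c·Z₂)) / (c·(Z₂−Z₁))
e^(−0.65×1.6) = 0.3535; e^(−0.65×4.5) = 0.0537
⟨phi⟩ = 0.67 × (0.3535 − 0.0537) / (0.65 × 2.9) = 0.67 × 0.1590 = 0.1066

10.7%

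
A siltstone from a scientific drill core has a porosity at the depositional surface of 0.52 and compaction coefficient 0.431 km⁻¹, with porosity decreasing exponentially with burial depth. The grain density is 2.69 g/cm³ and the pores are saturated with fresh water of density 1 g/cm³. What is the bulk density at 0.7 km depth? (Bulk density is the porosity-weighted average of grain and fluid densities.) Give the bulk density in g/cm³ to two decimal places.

Porosity at depth: n = 0.52·exp(−0.431×0.7) = 0.52×0.7396 = 0.3846
Bulk density: ρ_b = (1−n)ρ_g + n·ρ_f = 0.6154×2.69 + 0.3846×1
       = 1.656 + 0.385 = 2.040 g/cm³

2.04 g/cm³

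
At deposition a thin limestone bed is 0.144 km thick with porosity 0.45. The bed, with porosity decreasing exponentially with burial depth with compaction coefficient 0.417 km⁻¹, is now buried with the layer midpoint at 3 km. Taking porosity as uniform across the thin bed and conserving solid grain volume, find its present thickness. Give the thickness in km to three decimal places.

Porosity at 3 km: phi = 0.45·exp(−0.417×3) = 0.1288
Solid-volume conservation: h(1−phi) = h₀(1−phi₀) ⇒ h = h₀·(1−phi₀)/(1−phi)
h = 0.144 × (1 − 0.45)/(1 − 0.1288) = 0.144 × 0.6313 = 0.0909 km

0.091 km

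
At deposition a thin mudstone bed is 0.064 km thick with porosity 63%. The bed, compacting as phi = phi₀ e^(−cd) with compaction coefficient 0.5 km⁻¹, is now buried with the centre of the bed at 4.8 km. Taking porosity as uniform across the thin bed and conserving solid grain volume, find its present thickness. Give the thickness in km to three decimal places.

Porosity at 4.8 km: phi = 0.63·exp(−0.5×4.8) = 0.0572
Solid-volume conservation: h(1−phi) = h₀(1−phi₀) ⇒ h = h₀·(1−phi₀)/(1−phi)
h = 0.064 × (1 − 0.63)/(1 − 0.0572) = 0.064 × 0.3924 = 0.0251 km

0.025 km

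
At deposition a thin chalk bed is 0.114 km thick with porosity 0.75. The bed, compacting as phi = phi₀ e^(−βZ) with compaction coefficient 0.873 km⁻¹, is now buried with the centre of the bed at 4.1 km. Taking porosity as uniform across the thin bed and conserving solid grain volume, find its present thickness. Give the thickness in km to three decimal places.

0.029 km

Porosity at 4.1 km: phi = 0.75·exp(−0.873×4.1) = 0.0209
Solid-volume conservation: h(1−phi) = h₀(1−phi₀) ⇒ h = h₀·(1−phi₀)/(1−phi)
h = 0.114 × (1 − 0.75)/(1 − 0.0209) = 0.114 × 0.2553 = 0.0291 km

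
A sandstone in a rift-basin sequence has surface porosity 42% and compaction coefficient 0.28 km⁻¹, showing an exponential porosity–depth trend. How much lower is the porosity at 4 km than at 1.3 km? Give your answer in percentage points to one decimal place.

15.5 percentage points

φ(1.3) = 0.42·e^(−0.28×1.3) = 0.2919
φ(4) = 0.42·e^(−0.28×4) = 0.1370
Δφ = 0.2919 − 0.1370 = 0.1548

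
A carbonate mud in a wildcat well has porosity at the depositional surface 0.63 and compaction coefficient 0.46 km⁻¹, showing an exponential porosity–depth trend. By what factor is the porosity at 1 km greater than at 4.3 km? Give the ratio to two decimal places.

n(d₁)/n(d₂) = e^(−c·d₁)/e^(−c·d₂) = e^{c(d₂−d₁)}
= exp(0.46 × 3.3) = exp(1.518) = 4.5631

4.56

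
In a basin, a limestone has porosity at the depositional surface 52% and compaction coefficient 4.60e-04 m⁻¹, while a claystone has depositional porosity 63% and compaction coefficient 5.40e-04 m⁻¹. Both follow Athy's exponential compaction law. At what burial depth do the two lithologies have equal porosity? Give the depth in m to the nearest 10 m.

Working in km (1 km = 1000 m; c in km⁻¹ = c in m⁻¹ × 1000):
Set phi₀ₐ e^(−cₐZ) = phi₀ᵦ e^(−cᵦZ) ⇒ ln(phi₀ₐ/phi₀ᵦ) = (cₐ − cᵦ)·Z
Z = ln(0.52/0.63) / (0.46 − 0.54) = -0.1919 / -0.08 = 2.399 km

2400 m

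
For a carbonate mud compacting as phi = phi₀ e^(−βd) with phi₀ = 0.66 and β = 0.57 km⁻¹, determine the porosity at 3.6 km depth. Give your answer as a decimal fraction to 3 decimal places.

0.085

phi = phi₀·exp(−β·d) = 0.66 × exp(−0.57 × 3.6) = 0.66 × exp(−2.052)
  = 0.66 × 0.1285 = 0.0848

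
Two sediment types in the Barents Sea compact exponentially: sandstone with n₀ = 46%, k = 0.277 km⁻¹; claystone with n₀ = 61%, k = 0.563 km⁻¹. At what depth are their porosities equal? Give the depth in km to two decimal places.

Set n₀ₐ e^(−kₐd) = n₀ᵦ e^(−kᵦd) ⇒ ln(n₀ₐ/n₀ᵦ) = (kₐ − kᵦ)·d
d = ln(0.46/0.61) / (0.277 − 0.563) = -0.2822 / -0.286 = 0.987 km

0.99 km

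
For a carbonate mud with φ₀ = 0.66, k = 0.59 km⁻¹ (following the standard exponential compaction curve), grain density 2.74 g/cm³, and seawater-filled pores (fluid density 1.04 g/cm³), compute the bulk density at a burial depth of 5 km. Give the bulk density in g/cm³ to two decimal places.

2.68 g/cm³

Porosity at depth: φ = 0.66·exp(−0.59×5) = 0.66×0.0523 = 0.0345
Bulk density: ρ_b = (1−φ)ρ_g + φ·ρ_f = 0.9655×2.74 + 0.0345×1.04
       = 2.645 + 0.036 = 2.681 g/cm³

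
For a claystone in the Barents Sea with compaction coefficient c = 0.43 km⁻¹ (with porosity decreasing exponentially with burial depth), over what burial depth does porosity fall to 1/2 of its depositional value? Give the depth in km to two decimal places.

1.61 km

n/n₀ = 1/2 ⇒ exp(−c·d) = 1/2 ⇒ d = ln(2) / c
d = 0.6931 / 0.43 = 1.612 km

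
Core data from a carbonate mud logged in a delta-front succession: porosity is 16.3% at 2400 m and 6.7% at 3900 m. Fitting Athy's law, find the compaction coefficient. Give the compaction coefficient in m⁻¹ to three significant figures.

0.000593 m⁻¹

Working in km (1 km = 1000 m; k in km⁻¹ = k in m⁻¹ × 1000):
Athy: n(Z) = n₀ e^(−kZ) ⇒ n₁/n₂ = e^{k(Z₂−Z₁)} ⇒ k = ln(n₁/n₂)/(Z₂−Z₁)
k = ln(0.163/0.067) / (3.9 − 2.4) = ln(2.433) / 1.5 = 0.8891 / 1.5 = 0.5927 km⁻¹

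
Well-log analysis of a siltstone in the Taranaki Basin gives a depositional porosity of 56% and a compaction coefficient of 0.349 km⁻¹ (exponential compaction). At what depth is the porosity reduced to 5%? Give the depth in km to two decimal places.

6.92 km

Invert Athy's law: Z = ln(n₀/n) / k
Z = ln(0.56/0.05) / 0.349 = ln(11.2) / 0.349 = 2.4159 / 0.349 = 6.922 km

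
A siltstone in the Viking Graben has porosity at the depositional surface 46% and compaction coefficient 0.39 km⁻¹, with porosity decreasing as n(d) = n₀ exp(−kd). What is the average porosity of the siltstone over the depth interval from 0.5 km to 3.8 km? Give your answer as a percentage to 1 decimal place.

⟨n⟩ = (1/(d₂−d₁)) ∫ n₀ e^(−kd) dd = n₀·(e^(−k·d₁) − e^(−k·d₂)) / (k·(d₂−d₁))
e^(−0.39×0.5) = 0.8228; e^(−0.39×3.8) = 0.2272
⟨n⟩ = 0.46 × (0.8228 − 0.2272) / (0.39 × 3.3) = 0.46 × 0.4628 = 0.2129

21.3%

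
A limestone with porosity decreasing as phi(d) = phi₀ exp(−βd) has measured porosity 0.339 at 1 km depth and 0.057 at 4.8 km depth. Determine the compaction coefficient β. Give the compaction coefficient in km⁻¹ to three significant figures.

0.469 km⁻¹

Athy: phi(d) = phi₀ e^(−βd) ⇒ phi₁/phi₂ = e^{β(d₂−d₁)} ⇒ β = ln(phi₁/phi₂)/(d₂−d₁)
β = ln(0.339/0.057) / (4.8 − 1) = ln(5.947) / 3.8 = 1.7829 / 3.8 = 0.4692 km⁻¹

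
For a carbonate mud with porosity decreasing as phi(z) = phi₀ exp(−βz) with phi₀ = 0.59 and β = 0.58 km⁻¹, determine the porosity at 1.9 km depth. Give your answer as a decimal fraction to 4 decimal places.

0.1960

phi = phi₀·exp(−β·z) = 0.59 × exp(−0.58 × 1.9) = 0.59 × exp(−1.102)
  = 0.59 × 0.3322 = 0.1960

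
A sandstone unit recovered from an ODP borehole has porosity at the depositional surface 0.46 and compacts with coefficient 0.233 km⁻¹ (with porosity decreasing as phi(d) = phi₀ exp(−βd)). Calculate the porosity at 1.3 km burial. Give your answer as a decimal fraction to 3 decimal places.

0.340

phi = phi₀·exp(−β·d) = 0.46 × exp(−0.233 × 1.3) = 0.46 × exp(−0.3029)
  = 0.46 × 0.7387 = 0.3398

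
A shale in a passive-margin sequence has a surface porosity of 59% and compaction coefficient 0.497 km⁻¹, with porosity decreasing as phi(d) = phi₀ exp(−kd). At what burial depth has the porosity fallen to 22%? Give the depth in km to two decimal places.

Invert Athy's law: d = ln(phi₀/phi) / k
d = ln(0.59/0.22) / 0.497 = ln(2.682) / 0.497 = 0.9865 / 0.497 = 1.985 km

1.98 km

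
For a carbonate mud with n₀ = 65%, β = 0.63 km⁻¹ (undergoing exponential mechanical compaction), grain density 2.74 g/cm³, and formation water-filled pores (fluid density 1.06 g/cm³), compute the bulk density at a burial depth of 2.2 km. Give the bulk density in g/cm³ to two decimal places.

Porosity at depth: n = 0.65·exp(−0.63×2.2) = 0.65×0.2501 = 0.1625
Bulk density: ρ_b = (1−n)ρ_g + n·ρ_f = 0.8375×2.74 + 0.1625×1.06
       = 2.295 + 0.172 = 2.467 g/cm³

2.47 g/cm³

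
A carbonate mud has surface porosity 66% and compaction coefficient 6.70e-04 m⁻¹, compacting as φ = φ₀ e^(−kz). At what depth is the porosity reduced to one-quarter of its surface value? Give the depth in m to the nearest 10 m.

Working in km (1 km = 1000 m; k in km⁻¹ = k in m⁻¹ × 1000):
φ/φ₀ = 1/4 ⇒ exp(−k·z) = 1/4 ⇒ z = ln(4) / k
z = 1.3863 / 0.67 = 2.069 km

2070 m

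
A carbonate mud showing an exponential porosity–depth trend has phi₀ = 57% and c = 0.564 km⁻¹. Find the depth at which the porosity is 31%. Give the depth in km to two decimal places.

Invert Athy's law: d = ln(phi₀/phi) / c
d = ln(0.57/0.31) / 0.564 = ln(1.839) / 0.564 = 0.6091 / 0.564 = 1.080 km

1.08 km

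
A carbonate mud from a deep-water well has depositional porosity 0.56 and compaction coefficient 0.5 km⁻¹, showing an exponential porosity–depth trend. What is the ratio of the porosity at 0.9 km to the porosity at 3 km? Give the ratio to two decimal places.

φ(Z₁)/φ(Z₂) = e^(−k·Z₁)/e^(−k·Z₂) = e^{k(Z₂−Z₁)}
= exp(0.5 × 2.1) = exp(1.05) = 2.8577

2.86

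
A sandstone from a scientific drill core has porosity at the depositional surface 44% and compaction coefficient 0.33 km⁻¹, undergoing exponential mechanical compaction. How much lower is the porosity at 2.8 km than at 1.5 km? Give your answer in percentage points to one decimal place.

n(1.5) = 0.44·e^(−0.33×1.5) = 0.2682
n(2.8) = 0.44·e^(−0.33×2.8) = 0.1746
Δn = 0.2682 − 0.1746 = 0.0936

9.4 percentage points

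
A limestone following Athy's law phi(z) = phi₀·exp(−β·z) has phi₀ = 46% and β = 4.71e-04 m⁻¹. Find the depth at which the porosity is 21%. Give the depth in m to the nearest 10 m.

1660 m

Working in km (1 km = 1000 m; β in km⁻¹ = β in m⁻¹ × 1000):
Invert Athy's law: z = ln(phi₀/phi) / β
z = ln(0.46/0.21) / 0.471 = ln(2.19) / 0.471 = 0.7841 / 0.471 = 1.665 km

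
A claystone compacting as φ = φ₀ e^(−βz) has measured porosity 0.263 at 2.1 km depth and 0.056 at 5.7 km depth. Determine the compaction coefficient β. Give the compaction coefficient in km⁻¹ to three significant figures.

0.430 km⁻¹

Athy: φ(z) = φ₀ e^(−βz) ⇒ φ₁/φ₂ = e^{β(z₂−z₁)} ⇒ β = ln(φ₁/φ₂)/(z₂−z₁)
β = ln(0.263/0.056) / (5.7 − 2.1) = ln(4.696) / 3.6 = 1.5468 / 3.6 = 0.4297 km⁻¹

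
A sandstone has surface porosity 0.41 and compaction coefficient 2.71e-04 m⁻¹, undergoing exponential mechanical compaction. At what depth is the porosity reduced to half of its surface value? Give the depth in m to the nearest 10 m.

Working in km (1 km = 1000 m; c in km⁻¹ = c in m⁻¹ × 1000):
phi/phi₀ = 1/2 ⇒ exp(−c·d) = 1/2 ⇒ d = ln(2) / c
d = 0.6931 / 0.271 = 2.558 km

2560 m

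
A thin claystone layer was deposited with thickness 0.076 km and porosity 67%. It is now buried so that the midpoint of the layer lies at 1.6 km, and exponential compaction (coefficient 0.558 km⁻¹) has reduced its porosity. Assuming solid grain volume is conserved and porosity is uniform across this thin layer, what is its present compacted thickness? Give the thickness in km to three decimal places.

0.035 km

Porosity at 1.6 km: n = 0.67·exp(−0.558×1.6) = 0.2744
Solid-volume conservation: h(1−n) = h₀(1−n₀) ⇒ h = h₀·(1−n₀)/(1−n)
h = 0.076 × (1 − 0.67)/(1 − 0.2744) = 0.076 × 0.4548 = 0.0346 km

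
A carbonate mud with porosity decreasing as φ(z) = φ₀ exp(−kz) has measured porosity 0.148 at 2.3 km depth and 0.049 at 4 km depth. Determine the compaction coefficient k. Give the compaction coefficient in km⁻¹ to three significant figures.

0.650 km⁻¹

Athy: φ(z) = φ₀ e^(−kz) ⇒ φ₁/φ₂ = e^{k(z₂−z₁)} ⇒ k = ln(φ₁/φ₂)/(z₂−z₁)
k = ln(0.148/0.049) / (4 − 2.3) = ln(3.02) / 1.7 = 1.1054 / 1.7 = 0.6502 km⁻¹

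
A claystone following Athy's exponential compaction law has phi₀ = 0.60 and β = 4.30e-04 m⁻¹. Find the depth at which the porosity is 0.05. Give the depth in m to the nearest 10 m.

5780 m

Working in km (1 km = 1000 m; β in km⁻¹ = β in m⁻¹ × 1000):
Invert Athy's law: d = ln(phi₀/phi) / β
d = ln(0.6/0.05) / 0.43 = ln(12) / 0.43 = 2.4849 / 0.43 = 5.779 km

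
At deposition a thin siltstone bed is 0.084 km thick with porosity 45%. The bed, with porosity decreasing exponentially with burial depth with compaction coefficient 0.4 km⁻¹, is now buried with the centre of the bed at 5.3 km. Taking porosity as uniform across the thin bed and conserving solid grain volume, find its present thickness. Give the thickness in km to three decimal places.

Porosity at 5.3 km: φ = 0.45·exp(−0.4×5.3) = 0.0540
Solid-volume conservation: h(1−φ) = h₀(1−φ₀) ⇒ h = h₀·(1−φ₀)/(1−φ)
h = 0.084 × (1 − 0.45)/(1 − 0.0540) = 0.084 × 0.5814 = 0.0488 km

0.049 km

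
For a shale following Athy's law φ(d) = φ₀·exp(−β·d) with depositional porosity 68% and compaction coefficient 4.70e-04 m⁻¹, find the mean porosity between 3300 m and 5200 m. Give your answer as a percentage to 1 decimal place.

Working in km (1 km = 1000 m; β in km⁻¹ = β in m⁻¹ × 1000):
⟨φ⟩ = (1/(d₂−d₁)) ∫ φ₀ e^(−βd) dd = φ₀·(e^(−β·d₁) − e^(−β·d₂)) / (β·(d₂−d₁))
e^(−0.47×3.3) = 0.2120; e^(−0.47×5.2) = 0.0868
⟨φ⟩ = 0.68 × (0.2120 − 0.0868) / (0.47 × 1.9) = 0.68 × 0.1402 = 0.0954

9.5%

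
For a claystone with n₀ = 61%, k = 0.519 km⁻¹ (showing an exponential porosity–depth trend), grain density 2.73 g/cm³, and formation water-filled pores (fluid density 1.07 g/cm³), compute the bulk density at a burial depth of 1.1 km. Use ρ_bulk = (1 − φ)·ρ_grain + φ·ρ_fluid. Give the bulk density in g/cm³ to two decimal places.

Porosity at depth: n = 0.61·exp(−0.519×1.1) = 0.61×0.5650 = 0.3447
Bulk density: ρ_b = (1−n)ρ_g + n·ρ_f = 0.6553×2.73 + 0.3447×1.07
       = 1.789 + 0.369 = 2.158 g/cm³

2.16 g/cm³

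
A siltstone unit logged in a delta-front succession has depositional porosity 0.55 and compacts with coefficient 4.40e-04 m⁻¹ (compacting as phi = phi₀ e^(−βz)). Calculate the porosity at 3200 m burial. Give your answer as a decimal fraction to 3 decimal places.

Working in km (1 km = 1000 m; β in km⁻¹ = β in m⁻¹ × 1000):
phi = phi₀·exp(−β·z) = 0.55 × exp(−0.44 × 3.2) = 0.55 × exp(−1.408)
  = 0.55 × 0.2446 = 0.1345

0.135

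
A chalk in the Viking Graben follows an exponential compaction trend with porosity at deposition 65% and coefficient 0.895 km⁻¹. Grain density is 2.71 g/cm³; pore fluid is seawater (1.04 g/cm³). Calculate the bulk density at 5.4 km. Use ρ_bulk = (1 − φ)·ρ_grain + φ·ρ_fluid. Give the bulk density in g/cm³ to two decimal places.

2.70 g/cm³

Porosity at depth: φ = 0.65·exp(−0.895×5.4) = 0.65×0.0080 = 0.0052
Bulk density: ρ_b = (1−φ)ρ_g + φ·ρ_f = 0.9948×2.71 + 0.0052×1.04
       = 2.696 + 0.005 = 2.701 g/cm³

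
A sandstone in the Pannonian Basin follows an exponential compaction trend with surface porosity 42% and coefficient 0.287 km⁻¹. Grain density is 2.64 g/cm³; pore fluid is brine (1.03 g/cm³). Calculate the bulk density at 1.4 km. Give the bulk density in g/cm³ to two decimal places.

2.19 g/cm³

Porosity at depth: phi = 0.42·exp(−0.287×1.4) = 0.42×0.6691 = 0.2810
Bulk density: ρ_b = (1−phi)ρ_g + phi·ρ_f = 0.7190×2.64 + 0.2810×1.03
       = 1.898 + 0.289 = 2.188 g/cm³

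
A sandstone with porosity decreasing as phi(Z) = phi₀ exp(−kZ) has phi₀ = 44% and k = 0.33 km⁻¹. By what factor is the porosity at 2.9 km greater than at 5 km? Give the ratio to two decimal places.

2.00

phi(Z₁)/phi(Z₂) = e^(−k·Z₁)/e^(−k·Z₂) = e^{k(Z₂−Z₁)}
= exp(0.33 × 2.1) = exp(0.693) = 1.9997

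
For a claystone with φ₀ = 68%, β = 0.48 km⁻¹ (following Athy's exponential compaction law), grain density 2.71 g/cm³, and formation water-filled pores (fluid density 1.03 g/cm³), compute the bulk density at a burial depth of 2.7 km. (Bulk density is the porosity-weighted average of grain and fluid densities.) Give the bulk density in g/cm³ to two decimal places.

2.40 g/cm³

Porosity at depth: φ = 0.68·exp(−0.48×2.7) = 0.68×0.2736 = 0.1861
Bulk density: ρ_b = (1−φ)ρ_g + φ·ρ_f = 0.8139×2.71 + 0.1861×1.03
       = 2.206 + 0.192 = 2.397 g/cm³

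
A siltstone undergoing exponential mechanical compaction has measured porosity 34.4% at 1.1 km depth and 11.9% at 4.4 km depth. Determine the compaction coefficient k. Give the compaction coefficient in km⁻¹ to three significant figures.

0.322 km⁻¹

Athy: phi(Z) = phi₀ e^(−kZ) ⇒ phi₁/phi₂ = e^{k(Z₂−Z₁)} ⇒ k = ln(phi₁/phi₂)/(Z₂−Z₁)
k = ln(0.344/0.119) / (4.4 − 1.1) = ln(2.891) / 3.3 = 1.0615 / 3.3 = 0.3217 km⁻¹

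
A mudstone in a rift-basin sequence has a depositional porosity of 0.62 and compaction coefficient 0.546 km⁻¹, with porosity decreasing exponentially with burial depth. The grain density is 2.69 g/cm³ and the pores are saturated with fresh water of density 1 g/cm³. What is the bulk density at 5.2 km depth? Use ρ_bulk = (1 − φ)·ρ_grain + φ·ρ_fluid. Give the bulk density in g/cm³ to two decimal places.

Porosity at depth: phi = 0.62·exp(−0.546×5.2) = 0.62×0.0585 = 0.0363
Bulk density: ρ_b = (1−phi)ρ_g + phi·ρ_f = 0.9637×2.69 + 0.0363×1
       = 2.592 + 0.036 = 2.629 g/cm³

2.63 g/cm³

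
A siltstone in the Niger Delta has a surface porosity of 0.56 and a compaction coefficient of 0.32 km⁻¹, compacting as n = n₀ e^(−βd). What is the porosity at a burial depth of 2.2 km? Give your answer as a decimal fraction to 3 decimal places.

0.277

n = n₀·exp(−β·d) = 0.56 × exp(−0.32 × 2.2) = 0.56 × exp(−0.704)
  = 0.56 × 0.4946 = 0.2770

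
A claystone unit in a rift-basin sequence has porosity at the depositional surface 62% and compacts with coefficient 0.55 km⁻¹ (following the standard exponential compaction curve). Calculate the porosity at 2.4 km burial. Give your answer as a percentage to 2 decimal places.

16.56%

φ = φ₀·exp(−k·z) = 0.62 × exp(−0.55 × 2.4) = 0.62 × exp(−1.32)
  = 0.62 × 0.2671 = 0.1656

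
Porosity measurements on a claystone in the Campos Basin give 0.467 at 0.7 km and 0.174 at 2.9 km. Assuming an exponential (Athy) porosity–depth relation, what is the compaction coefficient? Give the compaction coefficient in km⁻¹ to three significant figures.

Athy: phi(z) = phi₀ e^(−cz) ⇒ phi₁/phi₂ = e^{c(z₂−z₁)} ⇒ c = ln(phi₁/phi₂)/(z₂−z₁)
c = ln(0.467/0.174) / (2.9 − 0.7) = ln(2.684) / 2.2 = 0.9873 / 2.2 = 0.4488 km⁻¹

0.449 km⁻¹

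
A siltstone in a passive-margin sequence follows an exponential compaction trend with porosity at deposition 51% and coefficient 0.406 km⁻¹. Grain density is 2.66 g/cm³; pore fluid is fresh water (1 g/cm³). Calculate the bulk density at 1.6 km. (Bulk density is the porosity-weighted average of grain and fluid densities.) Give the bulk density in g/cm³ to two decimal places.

Porosity at depth: n = 0.51·exp(−0.406×1.6) = 0.51×0.5223 = 0.2663
Bulk density: ρ_b = (1−n)ρ_g + n·ρ_f = 0.7337×2.66 + 0.2663×1
       = 1.952 + 0.266 = 2.218 g/cm³

2.22 g/cm³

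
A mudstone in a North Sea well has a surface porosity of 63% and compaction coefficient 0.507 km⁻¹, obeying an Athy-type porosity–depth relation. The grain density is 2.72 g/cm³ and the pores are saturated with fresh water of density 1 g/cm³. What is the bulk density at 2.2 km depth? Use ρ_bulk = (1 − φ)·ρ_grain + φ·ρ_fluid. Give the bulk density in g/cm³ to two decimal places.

Porosity at depth: phi = 0.63·exp(−0.507×2.2) = 0.63×0.3278 = 0.2065
Bulk density: ρ_b = (1−phi)ρ_g + phi·ρ_f = 0.7935×2.72 + 0.2065×1
       = 2.158 + 0.207 = 2.365 g/cm³

2.36 g/cm³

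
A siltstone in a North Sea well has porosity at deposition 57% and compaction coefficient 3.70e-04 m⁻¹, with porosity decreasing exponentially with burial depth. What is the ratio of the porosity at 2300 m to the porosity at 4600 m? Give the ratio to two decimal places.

2.34

Working in km (1 km = 1000 m; k in km⁻¹ = k in m⁻¹ × 1000):
phi(Z₁)/phi(Z₂) = e^(−k·Z₁)/e^(−k·Z₂) = e^{k(Z₂−Z₁)}
= exp(0.37 × 2.3) = exp(0.851) = 2.3420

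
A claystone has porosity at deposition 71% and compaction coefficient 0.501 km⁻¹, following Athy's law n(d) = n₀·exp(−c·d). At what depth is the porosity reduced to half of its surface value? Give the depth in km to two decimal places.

1.38 km

n/n₀ = 1/2 ⇒ exp(−c·d) = 1/2 ⇒ d = ln(2) / c
d = 0.6931 / 0.501 = 1.384 km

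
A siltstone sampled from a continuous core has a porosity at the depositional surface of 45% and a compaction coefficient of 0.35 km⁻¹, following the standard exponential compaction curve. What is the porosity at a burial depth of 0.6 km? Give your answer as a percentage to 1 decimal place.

φ = φ₀·exp(−β·Z) = 0.45 × exp(−0.35 × 0.6) = 0.45 × exp(−0.21)
  = 0.45 × 0.8106 = 0.3648

36.5%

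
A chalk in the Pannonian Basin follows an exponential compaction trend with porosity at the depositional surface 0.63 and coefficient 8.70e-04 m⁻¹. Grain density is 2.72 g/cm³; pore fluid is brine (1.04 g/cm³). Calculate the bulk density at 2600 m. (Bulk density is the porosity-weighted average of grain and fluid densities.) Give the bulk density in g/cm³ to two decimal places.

Working in km (1 km = 1000 m; k in km⁻¹ = k in m⁻¹ × 1000):
Porosity at depth: phi = 0.63·exp(−0.87×2.6) = 0.63×0.1041 = 0.0656
Bulk density: ρ_b = (1−phi)ρ_g + phi·ρ_f = 0.9344×2.72 + 0.0656×1.04
       = 2.542 + 0.068 = 2.610 g/cm³

2.61 g/cm³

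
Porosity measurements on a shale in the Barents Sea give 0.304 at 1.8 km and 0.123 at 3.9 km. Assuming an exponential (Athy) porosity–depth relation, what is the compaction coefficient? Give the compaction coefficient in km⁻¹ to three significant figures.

0.431 km⁻¹

Athy: phi(z) = phi₀ e^(−βz) ⇒ phi₁/phi₂ = e^{β(z₂−z₁)} ⇒ β = ln(phi₁/phi₂)/(z₂−z₁)
β = ln(0.304/0.123) / (3.9 − 1.8) = ln(2.472) / 2.1 = 0.9048 / 2.1 = 0.4309 km⁻¹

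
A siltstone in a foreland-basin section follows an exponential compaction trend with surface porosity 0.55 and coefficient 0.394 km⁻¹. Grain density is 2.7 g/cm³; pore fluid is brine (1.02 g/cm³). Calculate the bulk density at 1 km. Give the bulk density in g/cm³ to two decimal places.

2.08 g/cm³

Porosity at depth: phi = 0.55·exp(−0.394×1) = 0.55×0.6744 = 0.3709
Bulk density: ρ_b = (1−phi)ρ_g + phi·ρ_f = 0.6291×2.7 + 0.3709×1.02
       = 1.699 + 0.378 = 2.077 g/cm³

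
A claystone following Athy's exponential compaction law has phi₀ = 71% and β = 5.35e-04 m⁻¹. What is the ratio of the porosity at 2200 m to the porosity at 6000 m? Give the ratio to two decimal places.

7.64

Working in km (1 km = 1000 m; β in km⁻¹ = β in m⁻¹ × 1000):
phi(d₁)/phi(d₂) = e^(−β·d₁)/e^(−β·d₂) = e^{β(d₂−d₁)}
= exp(0.535 × 3.8) = exp(2.033) = 7.6370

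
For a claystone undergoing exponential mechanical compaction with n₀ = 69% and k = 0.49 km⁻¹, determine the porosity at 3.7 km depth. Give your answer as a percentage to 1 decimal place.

n = n₀·exp(−k·d) = 0.69 × exp(−0.49 × 3.7) = 0.69 × exp(−1.813)
  = 0.69 × 0.1632 = 0.1126

11.3%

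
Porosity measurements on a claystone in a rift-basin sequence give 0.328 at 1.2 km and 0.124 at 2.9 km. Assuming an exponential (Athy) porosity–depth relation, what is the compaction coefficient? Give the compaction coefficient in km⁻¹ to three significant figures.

0.572 km⁻¹

Athy: φ(z) = φ₀ e^(−kz) ⇒ φ₁/φ₂ = e^{k(z₂−z₁)} ⇒ k = ln(φ₁/φ₂)/(z₂−z₁)
k = ln(0.328/0.124) / (2.9 − 1.2) = ln(2.645) / 1.7 = 0.9727 / 1.7 = 0.5722 km⁻¹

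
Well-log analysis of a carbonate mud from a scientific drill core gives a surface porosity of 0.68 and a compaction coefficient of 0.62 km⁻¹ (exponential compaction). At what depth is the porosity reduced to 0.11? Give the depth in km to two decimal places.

2.94 km

Invert Athy's law: Z = ln(φ₀/φ) / c
Z = ln(0.68/0.11) / 0.62 = ln(6.182) / 0.62 = 1.8216 / 0.62 = 2.938 km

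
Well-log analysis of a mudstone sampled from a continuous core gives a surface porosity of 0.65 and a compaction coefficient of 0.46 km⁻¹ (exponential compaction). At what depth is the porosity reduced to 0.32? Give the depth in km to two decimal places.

1.54 km

Invert Athy's law: Z = ln(phi₀/phi) / β
Z = ln(0.65/0.32) / 0.46 = ln(2.031) / 0.46 = 0.7087 / 0.46 = 1.541 km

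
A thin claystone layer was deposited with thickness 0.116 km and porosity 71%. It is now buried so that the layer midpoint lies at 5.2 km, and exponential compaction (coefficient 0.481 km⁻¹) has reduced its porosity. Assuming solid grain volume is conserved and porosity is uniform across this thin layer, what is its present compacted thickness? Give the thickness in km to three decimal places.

Porosity at 5.2 km: phi = 0.71·exp(−0.481×5.2) = 0.0582
Solid-volume conservation: h(1−phi) = h₀(1−phi₀) ⇒ h = h₀·(1−phi₀)/(1−phi)
h = 0.116 × (1 − 0.71)/(1 − 0.0582) = 0.116 × 0.3079 = 0.0357 km

0.036 km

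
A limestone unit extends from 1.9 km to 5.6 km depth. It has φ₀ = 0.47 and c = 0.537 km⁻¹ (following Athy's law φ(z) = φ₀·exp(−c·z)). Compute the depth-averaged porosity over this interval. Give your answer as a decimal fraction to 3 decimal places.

⟨φ⟩ = (1/(z₂−z₁)) ∫ φ₀ e^(−cz) dz = φ₀·(e^(−c·z₁) − e^(−c·z₂)) / (c·(z₂−z₁))
e^(−0.537×1.9) = 0.3605; e^(−0.537×5.6) = 0.0494
⟨φ⟩ = 0.47 × (0.3605 − 0.0494) / (0.537 × 3.7) = 0.47 × 0.1566 = 0.0736

0.074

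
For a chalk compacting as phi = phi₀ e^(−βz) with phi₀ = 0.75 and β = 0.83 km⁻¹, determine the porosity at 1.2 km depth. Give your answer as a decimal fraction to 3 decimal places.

0.277

phi = phi₀·exp(−β·z) = 0.75 × exp(−0.83 × 1.2) = 0.75 × exp(−0.996)
  = 0.75 × 0.3694 = 0.2770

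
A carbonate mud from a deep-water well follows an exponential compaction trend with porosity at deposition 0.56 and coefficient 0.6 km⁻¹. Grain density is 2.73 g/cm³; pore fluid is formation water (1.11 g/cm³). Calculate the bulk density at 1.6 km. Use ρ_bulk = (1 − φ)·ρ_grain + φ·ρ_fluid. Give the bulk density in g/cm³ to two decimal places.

Porosity at depth: phi = 0.56·exp(−0.6×1.6) = 0.56×0.3829 = 0.2144
Bulk density: ρ_b = (1−phi)ρ_g + phi·ρ_f = 0.7856×2.73 + 0.2144×1.11
       = 2.145 + 0.238 = 2.383 g/cm³

2.38 g/cm³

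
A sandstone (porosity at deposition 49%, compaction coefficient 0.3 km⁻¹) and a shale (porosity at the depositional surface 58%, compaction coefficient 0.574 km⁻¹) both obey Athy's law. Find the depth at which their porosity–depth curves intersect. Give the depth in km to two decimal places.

0.62 km

Set φ₀ₐ e^(−kₐZ) = φ₀ᵦ e^(−kᵦZ) ⇒ ln(φ₀ₐ/φ₀ᵦ) = (kₐ − kᵦ)·Z
Z = ln(0.49/0.58) / (0.3 − 0.574) = -0.1686 / -0.274 = 0.615 km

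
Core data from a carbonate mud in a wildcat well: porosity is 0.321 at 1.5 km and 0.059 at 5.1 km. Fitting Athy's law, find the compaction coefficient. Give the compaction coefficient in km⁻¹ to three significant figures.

0.471 km⁻¹

Athy: n(z) = n₀ e^(−cz) ⇒ n₁/n₂ = e^{c(z₂−z₁)} ⇒ c = ln(n₁/n₂)/(z₂−z₁)
c = ln(0.321/0.059) / (5.1 − 1.5) = ln(5.441) / 3.6 = 1.6939 / 3.6 = 0.4705 km⁻¹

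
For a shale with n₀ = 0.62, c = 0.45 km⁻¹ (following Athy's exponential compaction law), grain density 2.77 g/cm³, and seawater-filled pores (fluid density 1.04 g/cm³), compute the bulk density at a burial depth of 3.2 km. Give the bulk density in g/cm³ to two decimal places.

2.52 g/cm³

Porosity at depth: n = 0.62·exp(−0.45×3.2) = 0.62×0.2369 = 0.1469
Bulk density: ρ_b = (1−n)ρ_g + n·ρ_f = 0.8531×2.77 + 0.1469×1.04
       = 2.363 + 0.153 = 2.516 g/cm³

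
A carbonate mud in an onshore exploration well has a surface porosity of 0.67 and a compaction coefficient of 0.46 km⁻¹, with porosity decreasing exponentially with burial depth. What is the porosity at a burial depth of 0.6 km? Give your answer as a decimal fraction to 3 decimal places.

phi = phi₀·exp(−k·d) = 0.67 × exp(−0.46 × 0.6) = 0.67 × exp(−0.276)
  = 0.67 × 0.7588 = 0.5084

0.508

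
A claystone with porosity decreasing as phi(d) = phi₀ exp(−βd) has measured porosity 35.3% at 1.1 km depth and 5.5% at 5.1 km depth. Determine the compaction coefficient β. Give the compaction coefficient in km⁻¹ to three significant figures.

Athy: phi(d) = phi₀ e^(−βd) ⇒ phi₁/phi₂ = e^{β(d₂−d₁)} ⇒ β = ln(phi₁/phi₂)/(d₂−d₁)
β = ln(0.353/0.055) / (5.1 − 1.1) = ln(6.418) / 4 = 1.8591 / 4 = 0.4648 km⁻¹

0.465 km⁻¹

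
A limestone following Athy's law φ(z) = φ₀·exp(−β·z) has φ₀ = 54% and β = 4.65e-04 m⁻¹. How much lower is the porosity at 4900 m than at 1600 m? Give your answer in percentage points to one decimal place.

Working in km (1 km = 1000 m; β in km⁻¹ = β in m⁻¹ × 1000):
φ(1.6) = 0.54·e^(−0.465×1.6) = 0.2566
φ(4.9) = 0.54·e^(−0.465×4.9) = 0.0553
Δφ = 0.2566 − 0.0553 = 0.2013

20.1 percentage points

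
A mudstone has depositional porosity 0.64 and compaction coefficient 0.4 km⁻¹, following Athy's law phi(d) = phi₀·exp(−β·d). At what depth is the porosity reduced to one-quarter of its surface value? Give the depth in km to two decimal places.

phi/phi₀ = 1/4 ⇒ exp(−β·d) = 1/4 ⇒ d = ln(4) / β
d = 1.3863 / 0.4 = 3.466 km

3.47 km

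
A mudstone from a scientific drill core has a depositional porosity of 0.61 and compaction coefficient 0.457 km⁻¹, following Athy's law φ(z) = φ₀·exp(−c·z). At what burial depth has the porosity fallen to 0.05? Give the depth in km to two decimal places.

5.47 km

Invert Athy's law: z = ln(φ₀/φ) / c
z = ln(0.61/0.05) / 0.457 = ln(12.2) / 0.457 = 2.5014 / 0.457 = 5.474 km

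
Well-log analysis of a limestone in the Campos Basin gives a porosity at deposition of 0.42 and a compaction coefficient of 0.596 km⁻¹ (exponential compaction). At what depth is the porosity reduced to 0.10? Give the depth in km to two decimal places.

Invert Athy's law: z = ln(φ₀/φ) / β
z = ln(0.42/0.1) / 0.596 = ln(4.2) / 0.596 = 1.4351 / 0.596 = 2.408 km

2.41 km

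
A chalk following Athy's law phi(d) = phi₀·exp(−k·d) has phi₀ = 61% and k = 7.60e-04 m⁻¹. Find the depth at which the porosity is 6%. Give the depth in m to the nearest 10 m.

3050 m

Working in km (1 km = 1000 m; k in km⁻¹ = k in m⁻¹ × 1000):
Invert Athy's law: d = ln(phi₀/phi) / k
d = ln(0.61/0.06) / 0.76 = ln(10.17) / 0.76 = 2.3191 / 0.76 = 3.051 km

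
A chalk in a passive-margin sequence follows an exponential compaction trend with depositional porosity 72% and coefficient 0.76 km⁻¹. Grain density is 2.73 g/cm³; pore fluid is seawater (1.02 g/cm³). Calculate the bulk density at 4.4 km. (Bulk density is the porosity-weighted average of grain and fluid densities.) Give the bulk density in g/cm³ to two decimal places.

2.69 g/cm³

Porosity at depth: phi = 0.72·exp(−0.76×4.4) = 0.72×0.0353 = 0.0254
Bulk density: ρ_b = (1−phi)ρ_g + phi·ρ_f = 0.9746×2.73 + 0.0254×1.02
       = 2.661 + 0.026 = 2.687 g/cm³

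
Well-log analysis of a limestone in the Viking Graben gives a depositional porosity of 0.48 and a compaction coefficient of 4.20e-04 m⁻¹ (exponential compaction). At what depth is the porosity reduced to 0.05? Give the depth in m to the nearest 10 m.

Working in km (1 km = 1000 m; k in km⁻¹ = k in m⁻¹ × 1000):
Invert Athy's law: z = ln(n₀/n) / k
z = ln(0.48/0.05) / 0.42 = ln(9.6) / 0.42 = 2.2618 / 0.42 = 5.385 km

5390 m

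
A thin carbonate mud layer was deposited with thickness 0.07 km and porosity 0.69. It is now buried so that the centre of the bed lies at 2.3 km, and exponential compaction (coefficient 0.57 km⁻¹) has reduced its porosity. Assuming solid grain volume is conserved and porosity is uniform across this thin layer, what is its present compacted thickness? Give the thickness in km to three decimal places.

Porosity at 2.3 km: phi = 0.69·exp(−0.57×2.3) = 0.1860
Solid-volume conservation: h(1−phi) = h₀(1−phi₀) ⇒ h = h₀·(1−phi₀)/(1−phi)
h = 0.07 × (1 − 0.69)/(1 − 0.1860) = 0.07 × 0.3808 = 0.0267 km

0.027 km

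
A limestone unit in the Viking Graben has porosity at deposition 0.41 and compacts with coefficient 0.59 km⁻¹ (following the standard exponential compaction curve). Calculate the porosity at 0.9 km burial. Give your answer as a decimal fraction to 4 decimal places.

n = n₀·exp(−β·z) = 0.41 × exp(−0.59 × 0.9) = 0.41 × exp(−0.531)
  = 0.41 × 0.5880 = 0.2411

0.2411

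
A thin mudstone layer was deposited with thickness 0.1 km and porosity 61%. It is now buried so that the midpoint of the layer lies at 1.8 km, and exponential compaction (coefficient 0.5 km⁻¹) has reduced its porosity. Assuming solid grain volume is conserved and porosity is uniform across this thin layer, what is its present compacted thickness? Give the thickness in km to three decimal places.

Porosity at 1.8 km: n = 0.61·exp(−0.5×1.8) = 0.2480
Solid-volume conservation: h(1−n) = h₀(1−n₀) ⇒ h = h₀·(1−n₀)/(1−n)
h = 0.1 × (1 − 0.61)/(1 − 0.2480) = 0.1 × 0.5186 = 0.0519 km

0.052 km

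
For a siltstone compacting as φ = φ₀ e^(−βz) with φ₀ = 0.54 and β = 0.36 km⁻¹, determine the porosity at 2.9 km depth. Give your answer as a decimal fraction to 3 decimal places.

0.190

φ = φ₀·exp(−β·z) = 0.54 × exp(−0.36 × 2.9) = 0.54 × exp(−1.044)
  = 0.54 × 0.3520 = 0.1901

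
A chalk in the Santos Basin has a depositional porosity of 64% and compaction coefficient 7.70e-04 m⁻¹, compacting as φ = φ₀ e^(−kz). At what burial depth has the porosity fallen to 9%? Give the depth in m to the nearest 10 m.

2550 m

Working in km (1 km = 1000 m; k in km⁻¹ = k in m⁻¹ × 1000):
Invert Athy's law: z = ln(φ₀/φ) / k
z = ln(0.64/0.09) / 0.77 = ln(7.111) / 0.77 = 1.9617 / 0.77 = 2.548 km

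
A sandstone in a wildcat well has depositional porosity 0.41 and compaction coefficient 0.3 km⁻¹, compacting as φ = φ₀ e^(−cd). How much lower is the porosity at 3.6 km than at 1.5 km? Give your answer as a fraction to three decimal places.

0.122

φ(1.5) = 0.41·e^(−0.3×1.5) = 0.2614
φ(3.6) = 0.41·e^(−0.3×3.6) = 0.1392
Δφ = 0.2614 − 0.1392 = 0.1222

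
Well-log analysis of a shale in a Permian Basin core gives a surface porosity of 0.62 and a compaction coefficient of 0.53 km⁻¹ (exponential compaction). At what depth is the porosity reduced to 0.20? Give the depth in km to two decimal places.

Invert Athy's law: Z = ln(n₀/n) / c
Z = ln(0.62/0.2) / 0.53 = ln(3.1) / 0.53 = 1.1314 / 0.53 = 2.135 km

2.13 km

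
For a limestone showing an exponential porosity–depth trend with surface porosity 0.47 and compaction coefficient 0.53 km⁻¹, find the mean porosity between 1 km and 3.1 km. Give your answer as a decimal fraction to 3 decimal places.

0.167

⟨phi⟩ = (1/(d₂−d₁)) ∫ phi₀ e^(−kd) dd = phi₀·(e^(−k·d₁) − e^(−k·d₂)) / (k·(d₂−d₁))
e^(−0.53×1) = 0.5886; e^(−0.53×3.1) = 0.1934
⟨phi⟩ = 0.47 × (0.5886 − 0.1934) / (0.53 × 2.1) = 0.47 × 0.3551 = 0.1669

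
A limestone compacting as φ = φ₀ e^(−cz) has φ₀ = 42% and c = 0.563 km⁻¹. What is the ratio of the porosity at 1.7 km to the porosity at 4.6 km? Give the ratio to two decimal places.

φ(z₁)/φ(z₂) = e^(−c·z₁)/e^(−c·z₂) = e^{c(z₂−z₁)}
= exp(0.563 × 2.9) = exp(1.633) = 5.1177

5.12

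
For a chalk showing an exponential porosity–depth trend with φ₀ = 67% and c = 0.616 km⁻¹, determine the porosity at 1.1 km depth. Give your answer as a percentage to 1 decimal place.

φ = φ₀·exp(−c·z) = 0.67 × exp(−0.616 × 1.1) = 0.67 × exp(−0.6776)
  = 0.67 × 0.5078 = 0.3402

34.0%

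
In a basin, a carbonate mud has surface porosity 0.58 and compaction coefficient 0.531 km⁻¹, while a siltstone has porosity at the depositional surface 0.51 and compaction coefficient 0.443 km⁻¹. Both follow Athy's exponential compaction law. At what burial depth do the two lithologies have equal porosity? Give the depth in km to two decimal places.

1.46 km

Set phi₀ₐ e^(−kₐd) = phi₀ᵦ e^(−kᵦd) ⇒ ln(phi₀ₐ/phi₀ᵦ) = (kₐ − kᵦ)·d
d = ln(0.58/0.51) / (0.531 − 0.443) = 0.1286 / 0.088 = 1.462 km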